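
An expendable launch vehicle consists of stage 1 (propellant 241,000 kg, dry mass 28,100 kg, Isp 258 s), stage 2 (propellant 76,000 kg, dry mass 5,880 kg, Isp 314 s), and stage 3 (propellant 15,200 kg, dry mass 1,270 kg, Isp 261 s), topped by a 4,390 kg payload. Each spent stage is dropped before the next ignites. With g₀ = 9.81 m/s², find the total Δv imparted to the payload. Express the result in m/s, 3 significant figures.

Δv ≈ 10100 m/s

Ignition mass of stage 1 = 241,000+28,100 + 76,000+5,880 + 15,200+1,270 + 4,390 = 371,840 kg.
Stage 1: m₀ = 371,840 kg, m_f = 371,840 − 241,000 = 130,840 kg; Δv = 258×9.81×ln(2.842) = 2531.0×1.0445 ≈ 2644 m/s.
Stage 2: m₀ = 102,740 kg, m_f = 102,740 − 76,000 = 26,740 kg; Δv = 314×9.81×ln(3.842) = 3080.3×1.3460 ≈ 4146 m/s.
Stage 3: m₀ = 20,860 kg, m_f = 20,860 − 15,200 = 5,660 kg; Δv = 261×9.81×ln(3.686) = 2560.4×1.3044 ≈ 3340 m/s.
Total Δv = 2644 + 4146 + 3340 = 10130 m/s.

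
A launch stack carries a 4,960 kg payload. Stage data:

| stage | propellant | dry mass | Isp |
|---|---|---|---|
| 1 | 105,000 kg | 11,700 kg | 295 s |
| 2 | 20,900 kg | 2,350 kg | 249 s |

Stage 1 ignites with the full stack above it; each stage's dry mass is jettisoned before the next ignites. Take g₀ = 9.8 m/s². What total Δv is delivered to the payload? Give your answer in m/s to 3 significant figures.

Ignition mass of stage 1 = 105,000+11,700 + 20,900+2,350 + 4,960 = 144,910 kg.
Stage 1: m₀ = 144,910 kg, m_f = 144,910 − 105,000 = 39,910 kg; Δv = 295×9.8×ln(3.631) = 2891.0×1.2895 ≈ 3728 m/s.
Stage 2: m₀ = 28,210 kg, m_f = 28,210 − 20,900 = 7,310 kg; Δv = 249×9.8×ln(3.859) = 2440.2×1.3504 ≈ 3295 m/s.
Total Δv = 3728 + 3295 = 7023 m/s.

Δv ≈ 7020 m/s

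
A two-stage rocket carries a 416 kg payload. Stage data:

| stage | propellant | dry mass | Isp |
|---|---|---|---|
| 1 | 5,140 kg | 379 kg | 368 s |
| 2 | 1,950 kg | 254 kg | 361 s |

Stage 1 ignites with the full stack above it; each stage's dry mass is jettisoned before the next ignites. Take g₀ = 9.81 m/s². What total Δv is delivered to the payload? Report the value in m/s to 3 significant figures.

Ignition mass of stage 1 = 5,140+379 + 1,950+254 + 416 = 8,139 kg.
Stage 1: m₀ = 8,139 kg, m_f = 8,139 − 5,140 = 2,999 kg; Δv = 368×9.81×ln(2.714) = 3610.1×0.9984 ≈ 3604 m/s.
Stage 2: m₀ = 2,620 kg, m_f = 2,620 − 1,950 = 670 kg; Δv = 361×9.81×ln(3.91) = 3541.4×1.3637 ≈ 4829 m/s.
Total Δv = 3604 + 4829 = 8433 m/s.

Δv ≈ 8430 m/s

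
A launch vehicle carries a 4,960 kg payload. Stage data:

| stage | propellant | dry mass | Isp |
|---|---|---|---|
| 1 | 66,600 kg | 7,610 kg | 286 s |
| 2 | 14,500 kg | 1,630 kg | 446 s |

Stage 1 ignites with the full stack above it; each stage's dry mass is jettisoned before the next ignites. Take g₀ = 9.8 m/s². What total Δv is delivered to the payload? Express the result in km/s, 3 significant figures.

Δv ≈ 8.45 km/s

Ignition mass of stage 1 = 66,600+7,610 + 14,500+1,630 + 4,960 = 95,300 kg.
Stage 1: m₀ = 95,300 kg, m_f = 95,300 − 66,600 = 28,700 kg; Δv = 286×9.8×ln(3.321) = 2802.8×1.2001 ≈ 3364 m/s.
Stage 2: m₀ = 21,090 kg, m_f = 21,090 − 14,500 = 6,590 kg; Δv = 446×9.8×ln(3.2) = 4370.8×1.1632 ≈ 5084 m/s.
Total Δv = 3364 + 5084 = 8448 m/s.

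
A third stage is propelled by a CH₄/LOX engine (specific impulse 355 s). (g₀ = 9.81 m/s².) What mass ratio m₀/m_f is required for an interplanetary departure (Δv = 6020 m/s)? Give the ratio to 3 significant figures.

v_e = Isp · g₀ = 355 × 9.81 = 3482.6 m/s.
m₀/m_f = exp(Δv / v_e) = exp(6020 / 3482.6) = exp(1.7286) = 5.6329.

mass ratio ≈ 5.63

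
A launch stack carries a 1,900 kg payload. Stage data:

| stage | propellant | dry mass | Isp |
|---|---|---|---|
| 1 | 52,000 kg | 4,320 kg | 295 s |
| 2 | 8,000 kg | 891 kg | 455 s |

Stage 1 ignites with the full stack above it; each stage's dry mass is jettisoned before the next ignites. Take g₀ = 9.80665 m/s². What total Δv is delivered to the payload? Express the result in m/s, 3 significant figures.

Δv ≈ 10300 m/s

Ignition mass of stage 1 = 52,000+4,320 + 8,000+891 + 1,900 = 67,111 kg.
Stage 1: m₀ = 67,111 kg, m_f = 67,111 − 52,000 = 15,111 kg; Δv = 295×9.80665×ln(4.441) = 2893.0×1.4909 ≈ 4313 m/s.
Stage 2: m₀ = 10,791 kg, m_f = 10,791 − 8,000 = 2,791 kg; Δv = 455×9.80665×ln(3.866) = 4462.0×1.3523 ≈ 6034 m/s.
Total Δv = 4313 + 6034 = 10347 m/s.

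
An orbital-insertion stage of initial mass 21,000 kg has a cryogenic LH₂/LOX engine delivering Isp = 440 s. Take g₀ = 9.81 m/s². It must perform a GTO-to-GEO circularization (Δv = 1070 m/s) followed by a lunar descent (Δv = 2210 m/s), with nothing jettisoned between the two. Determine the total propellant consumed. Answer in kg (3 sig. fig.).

v_e = Isp · g₀ = 440 × 9.81 = 4316.4 m/s.
After the first burn: m = 21000 × exp(−1070/4316.4) = 21000 × 0.78044 = 16,389.2 kg.
After the second burn: m = 16,389.2 × exp(−2210/4316.4) = 16,389.2 × 0.59930 = 9,822.05 kg.
Total propellant = m₀ − m_final = 21000 − 9,822.05 = 11,177.95 kg.

total propellant consumed ≈ 11200 kg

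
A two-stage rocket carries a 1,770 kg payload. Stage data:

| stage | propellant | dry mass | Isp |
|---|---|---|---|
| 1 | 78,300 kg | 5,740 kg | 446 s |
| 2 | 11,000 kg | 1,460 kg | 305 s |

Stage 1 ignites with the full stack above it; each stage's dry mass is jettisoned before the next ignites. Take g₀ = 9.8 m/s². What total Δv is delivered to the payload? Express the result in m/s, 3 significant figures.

Ignition mass of stage 1 = 78,300+5,740 + 11,000+1,460 + 1,770 = 98,270 kg.
Stage 1: m₀ = 98,270 kg, m_f = 98,270 − 78,300 = 19,970 kg; Δv = 446×9.8×ln(4.921) = 4370.8×1.5935 ≈ 6965 m/s.
Stage 2: m₀ = 14,230 kg, m_f = 14,230 − 11,000 = 3,230 kg; Δv = 305×9.8×ln(4.406) = 2989.0×1.4829 ≈ 4432 m/s.
Total Δv = 6965 + 4432 = 11397 m/s.

Δv ≈ 11400 m/s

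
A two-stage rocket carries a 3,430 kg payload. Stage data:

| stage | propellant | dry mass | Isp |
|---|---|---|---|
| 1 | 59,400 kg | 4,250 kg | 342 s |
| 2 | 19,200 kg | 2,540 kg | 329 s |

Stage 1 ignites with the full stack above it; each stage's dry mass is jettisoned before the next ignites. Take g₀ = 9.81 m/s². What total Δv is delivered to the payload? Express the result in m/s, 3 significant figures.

Δv ≈ 8350 m/s

Ignition mass of stage 1 = 59,400+4,250 + 19,200+2,540 + 3,430 = 88,820 kg.
Stage 1: m₀ = 88,820 kg, m_f = 88,820 − 59,400 = 29,420 kg; Δv = 342×9.81×ln(3.019) = 3355.0×1.1049 ≈ 3707 m/s.
Stage 2: m₀ = 25,170 kg, m_f = 25,170 − 19,200 = 5,970 kg; Δv = 329×9.81×ln(4.216) = 3227.5×1.4389 ≈ 4644 m/s.
Total Δv = 3707 + 4644 = 8351 m/s.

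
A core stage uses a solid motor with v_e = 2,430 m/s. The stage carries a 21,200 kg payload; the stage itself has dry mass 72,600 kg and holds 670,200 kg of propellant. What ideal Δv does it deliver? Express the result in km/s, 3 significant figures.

Δv ≈ 5.10 km/s

m₀ = payload + dry + propellant = 21,200 + 72,600 + 670,200 = 764,000 kg.
m_f = payload + dry = 21,200 + 72,600 = 93,800 kg.
Rocket equation: Δv = v_e · ln(m₀/m_f) = 2430.0 × ln(8.145) = 2430.0 × 2.0974 ≈ 5096.7 m/s.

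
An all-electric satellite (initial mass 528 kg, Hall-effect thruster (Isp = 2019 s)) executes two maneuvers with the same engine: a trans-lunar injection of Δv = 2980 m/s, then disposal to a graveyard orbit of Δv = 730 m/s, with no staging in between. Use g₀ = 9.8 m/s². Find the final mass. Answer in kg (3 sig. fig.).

final mass ≈ 438 kg

v_e = Isp · g₀ = 2019 × 9.8 = 19786.2 m/s.
After the first burn: m = 528 × exp(−2980/19786.2) = 528 × 0.86018 = 454.175 kg.
After the second burn: m = 454.175 × exp(−730/19786.2) = 454.175 × 0.96378 = 437.725 kg.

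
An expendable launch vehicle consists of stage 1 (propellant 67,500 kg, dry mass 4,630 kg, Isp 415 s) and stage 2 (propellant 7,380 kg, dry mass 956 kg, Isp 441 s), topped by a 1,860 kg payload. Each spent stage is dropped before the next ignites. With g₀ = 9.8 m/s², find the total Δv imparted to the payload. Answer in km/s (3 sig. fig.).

Ignition mass of stage 1 = 67,500+4,630 + 7,380+956 + 1,860 = 82,326 kg.
Stage 1: m₀ = 82,326 kg, m_f = 82,326 − 67,500 = 14,826 kg; Δv = 415×9.8×ln(5.553) = 4067.0×1.7143 ≈ 6972 m/s.
Stage 2: m₀ = 10,196 kg, m_f = 10,196 − 7,380 = 2,816 kg; Δv = 441×9.8×ln(3.621) = 4321.8×1.2867 ≈ 5561 m/s.
Total Δv = 6972 + 5561 = 12533 m/s.

Δv ≈ 12.5 km/s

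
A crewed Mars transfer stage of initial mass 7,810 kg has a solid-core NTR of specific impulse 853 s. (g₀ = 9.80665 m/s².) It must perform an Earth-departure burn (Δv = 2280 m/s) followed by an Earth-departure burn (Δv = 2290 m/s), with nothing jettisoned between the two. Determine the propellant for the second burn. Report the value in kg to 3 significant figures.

propellant for the second burn ≈ 1420 kg

v_e = Isp · g₀ = 853 × 9.80665 = 8365.1 m/s.
After the first burn: m = 7810 × exp(−2280/8365.1) = 7810 × 0.76143 = 5,946.77 kg.
After the second burn: m = 5,946.77 × exp(−2290/8365.1) = 5,946.77 × 0.76052 = 4,522.64 kg.
Second-burn propellant = 5,946.77 − 4,522.64 = 1,424.13 kg.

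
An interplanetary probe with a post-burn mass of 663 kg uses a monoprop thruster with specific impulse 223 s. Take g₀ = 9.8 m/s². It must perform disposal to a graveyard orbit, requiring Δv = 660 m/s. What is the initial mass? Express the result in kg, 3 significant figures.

v_e = Isp · g₀ = 223 × 9.8 = 2185.4 m/s.
Rocket equation: m₀/m_f = exp(Δv / v_e) = exp(660 / 2185.4) = exp(0.3020) = 1.3526.
m₀ = m_f × 1.3526 = 663 × 1.3526 = 896.774 kg.

initial mass ≈ 897 kg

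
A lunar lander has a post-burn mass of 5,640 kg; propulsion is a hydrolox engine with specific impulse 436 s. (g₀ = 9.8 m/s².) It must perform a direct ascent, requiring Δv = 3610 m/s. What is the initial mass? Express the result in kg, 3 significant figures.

initial mass ≈ 13100 kg

v_e = Isp · g₀ = 436 × 9.8 = 4272.8 m/s.
Using Δv = v_e ln(m₀/m_f): m₀/m_f = exp(Δv / v_e) = exp(3610 / 4272.8) = exp(0.8449) = 2.3277.
m₀ = m_f × 2.3277 = 5,640 × 2.3277 = 13,128.2 kg.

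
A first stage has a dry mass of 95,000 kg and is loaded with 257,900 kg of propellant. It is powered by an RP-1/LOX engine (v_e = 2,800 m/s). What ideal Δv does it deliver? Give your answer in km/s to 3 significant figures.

m₀ = m_dry + m_prop = 95,000 + 257,900 = 352,900 kg.
Δv = v_e · ln(m₀/m_f) = 2800.0 × ln(3.715) = 2800.0 × 1.3123 ≈ 3674.5 m/s.

Δv ≈ 3.67 km/s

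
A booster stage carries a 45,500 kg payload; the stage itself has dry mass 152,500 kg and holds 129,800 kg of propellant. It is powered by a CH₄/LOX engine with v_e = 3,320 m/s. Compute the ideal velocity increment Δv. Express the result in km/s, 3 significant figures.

Δv ≈ 1.67 km/s

m₀ = payload + dry + propellant = 45,500 + 152,500 + 129,800 = 327,800 kg.
m_f = payload + dry = 45,500 + 152,500 = 198,000 kg.
By the Tsiolkovsky rocket equation, Δv = v_e · ln(m₀/m_f) = 3320.0 × ln(1.656) = 3320.0 × 0.5041 ≈ 1673.7 m/s.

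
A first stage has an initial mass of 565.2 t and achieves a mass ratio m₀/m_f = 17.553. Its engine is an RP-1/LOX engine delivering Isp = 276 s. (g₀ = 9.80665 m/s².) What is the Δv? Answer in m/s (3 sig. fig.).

Δv ≈ 7760 m/s

v_e = Isp · g₀ = 276 × 9.80665 = 2706.6 m/s.
By the Tsiolkovsky rocket equation, Δv = v_e · ln(17.553) = 2706.6 × 2.8652 ≈ 7755.1 m/s.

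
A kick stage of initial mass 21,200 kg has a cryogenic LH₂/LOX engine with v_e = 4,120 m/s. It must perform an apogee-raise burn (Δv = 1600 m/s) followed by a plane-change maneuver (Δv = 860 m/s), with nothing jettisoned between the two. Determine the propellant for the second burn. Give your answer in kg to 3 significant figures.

propellant for the second burn ≈ 2710 kg

After the first burn: m = 21200 × exp(−1600/4120.0) = 21200 × 0.67818 = 14,377.4 kg.
After the second burn: m = 14,377.4 × exp(−860/4120.0) = 14,377.4 × 0.81161 = 11,668.8 kg.
Second-burn propellant = 14,377.4 − 11,668.8 = 2,708.6 kg.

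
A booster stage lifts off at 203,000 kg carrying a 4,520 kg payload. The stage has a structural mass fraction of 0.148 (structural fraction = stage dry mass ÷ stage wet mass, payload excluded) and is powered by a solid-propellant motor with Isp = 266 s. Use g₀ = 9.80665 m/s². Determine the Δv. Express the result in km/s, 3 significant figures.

Stage wet mass = m₀ − payload = 203,000 − 4,520 = 198,480 kg.
Stage dry mass = ε × stage wet mass = 0.148 × 198,480 = 29,375 kg.
Burnout mass m_f = stage dry + payload = 29,375 + 4,520 = 33,895 kg.
v_e = Isp · g₀ = 266 × 9.80665 = 2608.6 m/s.
Δv = v_e · ln(203,000/33,895) = 2608.6 × ln(5.989) = 2608.6 × 1.7899 ≈ 4669 m/s.

Δv ≈ 4.67 km/s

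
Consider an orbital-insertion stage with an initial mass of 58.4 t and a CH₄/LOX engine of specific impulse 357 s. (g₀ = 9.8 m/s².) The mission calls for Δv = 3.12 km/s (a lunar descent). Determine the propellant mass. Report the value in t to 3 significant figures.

propellant mass ≈ 34.5 t

v_e = Isp · g₀ = 357 × 9.8 = 3498.6 m/s.
m₀/m_f = exp(Δv / v_e) = exp(3120 / 3498.6) = exp(0.8918) = 2.4395.
m_f = 58.4 / 2.4395 = 23.9393 t, so propellant = m₀ − m_f = 58.4 − 23.9393 = 34.4607 t.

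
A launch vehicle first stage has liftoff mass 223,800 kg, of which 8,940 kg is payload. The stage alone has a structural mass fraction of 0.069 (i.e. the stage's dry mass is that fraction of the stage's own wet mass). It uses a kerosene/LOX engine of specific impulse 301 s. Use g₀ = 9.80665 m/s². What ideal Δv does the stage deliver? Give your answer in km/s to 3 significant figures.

Stage wet mass = m₀ − payload = 223,800 − 8,940 = 214,860 kg.
Stage dry mass = ε × stage wet mass = 0.069 × 214,860 = 14,825.3 kg.
Burnout mass m_f = stage dry + payload = 14,825.3 + 8,940 = 23,765.3 kg.
v_e = Isp · g₀ = 301 × 9.80665 = 2951.8 m/s.
Δv = v_e · ln(223,800/23,765.3) = 2951.8 × ln(9.417) = 2951.8 × 2.2425 ≈ 6619 m/s.

Δv ≈ 6.62 km/s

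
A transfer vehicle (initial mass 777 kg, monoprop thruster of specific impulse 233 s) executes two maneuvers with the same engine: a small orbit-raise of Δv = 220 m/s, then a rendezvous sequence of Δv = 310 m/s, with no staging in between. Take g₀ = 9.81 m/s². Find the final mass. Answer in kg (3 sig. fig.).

final mass ≈ 616 kg

v_e = Isp · g₀ = 233 × 9.81 = 2285.7 m/s.
After the first burn: m = 777 × exp(−220/2285.7) = 777 × 0.90824 = 705.702 kg.
After the second burn: m = 705.702 × exp(−310/2285.7) = 705.702 × 0.87317 = 616.198 kg.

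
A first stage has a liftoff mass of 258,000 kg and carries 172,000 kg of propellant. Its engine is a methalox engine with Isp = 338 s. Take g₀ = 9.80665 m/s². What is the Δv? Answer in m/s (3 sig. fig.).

Δv ≈ 3640 m/s

v_e = Isp · g₀ = 338 × 9.80665 = 3314.6 m/s.
m_f = m₀ − m_prop = 258,000 − 172,000 = 86,000 kg.
Δv = v_e · ln(m₀/m_f) = 3314.6 × ln(3) = 3314.6 × 1.0986 ≈ 3641.5 m/s.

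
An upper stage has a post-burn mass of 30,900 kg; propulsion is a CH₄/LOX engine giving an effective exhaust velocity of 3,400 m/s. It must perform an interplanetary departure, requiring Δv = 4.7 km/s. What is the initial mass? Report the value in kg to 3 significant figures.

initial mass ≈ 123000 kg

m₀/m_f = exp(Δv / v_e) = exp(4700 / 3400.0) = exp(1.3824) = 3.9843.
m₀ = m_f × 3.9843 = 30,900 × 3.9843 = 123,115 kg.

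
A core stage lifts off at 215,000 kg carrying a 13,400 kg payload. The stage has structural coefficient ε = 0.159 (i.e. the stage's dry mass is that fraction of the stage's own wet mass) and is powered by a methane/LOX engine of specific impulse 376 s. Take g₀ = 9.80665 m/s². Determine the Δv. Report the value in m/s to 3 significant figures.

Stage wet mass = m₀ − payload = 215,000 − 13,400 = 201,600 kg.
Stage dry mass = ε × stage wet mass = 0.159 × 201,600 = 32,054.4 kg.
Burnout mass m_f = stage dry + payload = 32,054.4 + 13,400 = 45,454.4 kg.
v_e = Isp · g₀ = 376 × 9.80665 = 3687.3 m/s.
By the Tsiolkovsky rocket equation, Δv = v_e · ln(215,000/45,454.4) = 3687.3 × ln(4.73) = 3687.3 × 1.5539 ≈ 5730 m/s.

Δv ≈ 5730 m/s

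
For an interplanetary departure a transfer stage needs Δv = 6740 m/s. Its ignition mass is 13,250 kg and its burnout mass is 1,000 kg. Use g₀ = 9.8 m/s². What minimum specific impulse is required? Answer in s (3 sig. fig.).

Isp ≈ 266 s

ln(m₀/m_f) = ln(13250/1000) = ln(13.25) = 2.5840.
v_e = Δv / ln(m₀/m_f) = 6740 / 2.5840 = 2608.4 m/s.
Isp = v_e / g₀ = 2608.4 / 9.8 = 266.2 s.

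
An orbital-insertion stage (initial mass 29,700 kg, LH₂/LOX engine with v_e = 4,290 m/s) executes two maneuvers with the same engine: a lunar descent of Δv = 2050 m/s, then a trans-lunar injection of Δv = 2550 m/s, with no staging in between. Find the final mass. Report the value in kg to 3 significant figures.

After the first burn: m = 29700 × exp(−2050/4290.0) = 29700 × 0.62011 = 18,417.3 kg.
After the second burn: m = 18,417.3 × exp(−2550/4290.0) = 18,417.3 × 0.55189 = 10,164.3 kg.

final mass ≈ 10200 kg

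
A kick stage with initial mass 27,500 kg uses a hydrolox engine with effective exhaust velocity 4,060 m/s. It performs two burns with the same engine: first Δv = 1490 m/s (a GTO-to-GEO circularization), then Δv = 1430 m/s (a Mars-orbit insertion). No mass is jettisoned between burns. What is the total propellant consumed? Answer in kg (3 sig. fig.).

total propellant consumed ≈ 14100 kg

After the first burn: m = 27500 × exp(−1490/4060.0) = 27500 × 0.69281 = 19,052.3 kg.
After the second burn: m = 19,052.3 × exp(−1430/4060.0) = 19,052.3 × 0.70313 = 13,396.2 kg.
Total propellant = m₀ − m_final = 27500 − 13,396.2 = 14,103.8 kg.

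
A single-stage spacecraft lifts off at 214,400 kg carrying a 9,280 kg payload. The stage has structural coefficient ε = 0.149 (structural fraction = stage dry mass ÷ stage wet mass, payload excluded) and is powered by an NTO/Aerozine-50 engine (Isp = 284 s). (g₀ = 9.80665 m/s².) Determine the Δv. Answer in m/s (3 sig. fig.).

Stage wet mass = m₀ − payload = 214,400 − 9,280 = 205,120 kg.
Stage dry mass = ε × stage wet mass = 0.149 × 205,120 = 30,562.9 kg.
Burnout mass m_f = stage dry + payload = 30,562.9 + 9,280 = 39,842.9 kg.
v_e = Isp · g₀ = 284 × 9.80665 = 2785.1 m/s.
Using Δv = v_e ln(m₀/m_f): Δv = v_e · ln(214,400/39,842.9) = 2785.1 × ln(5.381) = 2785.1 × 1.6829 ≈ 4687 m/s.

Δv ≈ 4690 m/s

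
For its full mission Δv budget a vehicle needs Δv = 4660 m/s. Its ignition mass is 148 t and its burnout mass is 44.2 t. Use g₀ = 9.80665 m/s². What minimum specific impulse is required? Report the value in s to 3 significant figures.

ln(m₀/m_f) = ln(148000/44200) = ln(3.348) = 1.2085.
From the ideal rocket equation, v_e = Δv / ln(m₀/m_f) = 4660 / 1.2085 = 3856.1 m/s.
Isp = v_e / g₀ = 3856.1 / 9.80665 = 393.2 s.

Isp ≈ 393 s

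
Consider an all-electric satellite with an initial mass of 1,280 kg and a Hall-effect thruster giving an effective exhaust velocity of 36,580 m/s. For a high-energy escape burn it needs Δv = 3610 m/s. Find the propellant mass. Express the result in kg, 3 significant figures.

propellant mass ≈ 120 kg

By the Tsiolkovsky rocket equation, m₀/m_f = exp(Δv / v_e) = exp(3610 / 36580.0) = exp(0.0987) = 1.1037.
m_f = 1,280 / 1.1037 = 1,159.74 kg, so propellant = m₀ − m_f = 1,280 − 1,159.74 = 120.26 kg.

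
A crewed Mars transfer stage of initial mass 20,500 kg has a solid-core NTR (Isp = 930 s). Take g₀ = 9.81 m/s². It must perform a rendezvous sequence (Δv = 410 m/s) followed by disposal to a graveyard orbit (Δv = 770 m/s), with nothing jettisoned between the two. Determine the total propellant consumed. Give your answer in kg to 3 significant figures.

total propellant consumed ≈ 2490 kg

v_e = Isp · g₀ = 930 × 9.81 = 9123.3 m/s.
After the first burn: m = 20500 × exp(−410/9123.3) = 20500 × 0.95605 = 19,599 kg.
After the second burn: m = 19,599 × exp(−770/9123.3) = 19,599 × 0.91906 = 18,012.7 kg.
Total propellant = m₀ − m_final = 20500 − 18,012.7 = 2,487.3 kg.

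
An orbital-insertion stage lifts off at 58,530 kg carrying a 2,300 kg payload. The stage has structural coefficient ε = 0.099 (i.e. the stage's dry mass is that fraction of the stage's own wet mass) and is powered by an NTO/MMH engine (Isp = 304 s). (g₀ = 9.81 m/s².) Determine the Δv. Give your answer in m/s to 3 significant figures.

Stage wet mass = m₀ − payload = 58,530 − 2,300 = 56,230 kg.
Stage dry mass = ε × stage wet mass = 0.099 × 56,230 = 5,566.77 kg.
Burnout mass m_f = stage dry + payload = 5,566.77 + 2,300 = 7,866.77 kg.
v_e = Isp · g₀ = 304 × 9.81 = 2982.2 m/s.
Δv = v_e · ln(58,530/7,866.77) = 2982.2 × ln(7.44) = 2982.2 × 2.0069 ≈ 5985 m/s.

Δv ≈ 5990 m/s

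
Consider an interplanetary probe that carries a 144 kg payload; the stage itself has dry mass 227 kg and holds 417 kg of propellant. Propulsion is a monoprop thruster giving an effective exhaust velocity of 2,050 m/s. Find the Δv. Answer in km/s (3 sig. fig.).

Δv ≈ 1.54 km/s

m₀ = payload + dry + propellant = 144 + 227 + 417 = 788 kg.
m_f = payload + dry = 144 + 227 = 371 kg.
Using Δv = v_e ln(m₀/m_f): Δv = v_e · ln(m₀/m_f) = 2050.0 × ln(2.124) = 2050.0 × 0.7533 ≈ 1544.3 m/s.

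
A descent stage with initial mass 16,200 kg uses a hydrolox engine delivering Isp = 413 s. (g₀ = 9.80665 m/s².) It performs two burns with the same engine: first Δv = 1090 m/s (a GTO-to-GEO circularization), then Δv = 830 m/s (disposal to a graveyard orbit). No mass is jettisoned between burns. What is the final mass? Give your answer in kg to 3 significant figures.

v_e = Isp · g₀ = 413 × 9.80665 = 4050.1 m/s.
After the first burn: m = 16200 × exp(−1090/4050.1) = 16200 × 0.76405 = 12,377.6 kg.
After the second burn: m = 12,377.6 × exp(−830/4050.1) = 12,377.6 × 0.81470 = 10,084 kg.

final mass ≈ 10100 kg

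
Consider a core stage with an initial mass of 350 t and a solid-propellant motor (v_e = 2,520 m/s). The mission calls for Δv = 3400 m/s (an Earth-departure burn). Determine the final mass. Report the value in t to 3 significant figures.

m₀/m_f = exp(Δv / v_e) = exp(3400 / 2520.0) = exp(1.3492) = 3.8544.
m_f = m₀ / 3.8544 = 350 / 3.8544 = 90.8053 t.

final mass ≈ 90.8 t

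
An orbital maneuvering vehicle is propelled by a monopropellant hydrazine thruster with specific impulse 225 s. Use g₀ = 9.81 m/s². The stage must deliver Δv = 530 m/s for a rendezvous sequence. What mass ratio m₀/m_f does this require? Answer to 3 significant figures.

mass ratio ≈ 1.27

v_e = Isp · g₀ = 225 × 9.81 = 2207.2 m/s.
m₀/m_f = exp(Δv / v_e) = exp(530 / 2207.2) = exp(0.2401) = 1.2714.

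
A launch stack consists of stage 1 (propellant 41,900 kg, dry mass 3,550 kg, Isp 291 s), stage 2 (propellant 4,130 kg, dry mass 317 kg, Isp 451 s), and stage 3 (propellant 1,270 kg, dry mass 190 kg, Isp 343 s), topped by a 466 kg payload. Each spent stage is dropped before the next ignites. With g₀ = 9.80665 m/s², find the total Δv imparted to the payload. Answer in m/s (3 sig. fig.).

Ignition mass of stage 1 = 41,900+3,550 + 4,130+317 + 1,270+190 + 466 = 51,823 kg.
Stage 1: m₀ = 51,823 kg, m_f = 51,823 − 41,900 = 9,923 kg; Δv = 291×9.80665×ln(5.223) = 2853.7×1.6530 ≈ 4717 m/s.
Stage 2: m₀ = 6,373 kg, m_f = 6,373 − 4,130 = 2,243 kg; Δv = 451×9.80665×ln(2.841) = 4422.8×1.0443 ≈ 4619 m/s.
Stage 3: m₀ = 1,926 kg, m_f = 1,926 − 1,270 = 656 kg; Δv = 343×9.80665×ln(2.936) = 3363.7×1.0770 ≈ 3623 m/s.
Total Δv = 4717 + 4619 + 3623 = 12959 m/s.

Δv ≈ 13000 m/s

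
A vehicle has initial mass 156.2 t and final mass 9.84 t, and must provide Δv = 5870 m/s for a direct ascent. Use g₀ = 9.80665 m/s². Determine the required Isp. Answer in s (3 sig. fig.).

ln(m₀/m_f) = ln(156200/9840) = ln(15.87) = 2.7647.
Using Δv = v_e ln(m₀/m_f): v_e = Δv / ln(m₀/m_f) = 5870 / 2.7647 = 2123.2 m/s.
Isp = v_e / g₀ = 2123.2 / 9.80665 = 216.5 s.

Isp ≈ 217 s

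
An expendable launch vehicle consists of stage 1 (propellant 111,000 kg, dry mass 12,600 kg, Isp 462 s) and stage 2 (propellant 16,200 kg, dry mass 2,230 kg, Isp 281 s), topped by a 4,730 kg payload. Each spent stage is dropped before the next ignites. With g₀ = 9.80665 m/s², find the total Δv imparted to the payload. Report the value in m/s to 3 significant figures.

Ignition mass of stage 1 = 111,000+12,600 + 16,200+2,230 + 4,730 = 146,760 kg.
Stage 1: m₀ = 146,760 kg, m_f = 146,760 − 111,000 = 35,760 kg; Δv = 462×9.80665×ln(4.104) = 4530.7×1.4120 ≈ 6397 m/s.
Stage 2: m₀ = 23,160 kg, m_f = 23,160 − 16,200 = 6,960 kg; Δv = 281×9.80665×ln(3.328) = 2755.7×1.2022 ≈ 3313 m/s.
Total Δv = 6397 + 3313 = 9710 m/s.

Δv ≈ 9710 m/s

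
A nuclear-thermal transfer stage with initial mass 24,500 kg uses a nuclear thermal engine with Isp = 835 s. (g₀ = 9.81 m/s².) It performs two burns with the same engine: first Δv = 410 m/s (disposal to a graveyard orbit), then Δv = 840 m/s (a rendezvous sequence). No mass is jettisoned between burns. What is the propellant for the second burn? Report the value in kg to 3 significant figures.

v_e = Isp · g₀ = 835 × 9.81 = 8191.4 m/s.
After the first burn: m = 24500 × exp(−410/8191.4) = 24500 × 0.95118 = 23,303.9 kg.
After the second burn: m = 23,303.9 × exp(−840/8191.4) = 23,303.9 × 0.90254 = 21,032.7 kg.
Second-burn propellant = 23,303.9 − 21,032.7 = 2,271.2 kg.

propellant for the second burn ≈ 2270 kg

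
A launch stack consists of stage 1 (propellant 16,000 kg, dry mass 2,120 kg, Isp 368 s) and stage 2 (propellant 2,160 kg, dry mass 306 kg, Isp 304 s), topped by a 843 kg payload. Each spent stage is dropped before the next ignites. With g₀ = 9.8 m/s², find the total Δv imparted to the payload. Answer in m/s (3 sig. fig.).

Ignition mass of stage 1 = 16,000+2,120 + 2,160+306 + 843 = 21,429 kg.
Stage 1: m₀ = 21,429 kg, m_f = 21,429 − 16,000 = 5,429 kg; Δv = 368×9.8×ln(3.947) = 3606.4×1.3730 ≈ 4952 m/s.
Stage 2: m₀ = 3,309 kg, m_f = 3,309 − 2,160 = 1,149 kg; Δv = 304×9.8×ln(2.88) = 2979.2×1.0578 ≈ 3151 m/s.
Total Δv = 4952 + 3151 = 8103 m/s.

Δv ≈ 8100 m/s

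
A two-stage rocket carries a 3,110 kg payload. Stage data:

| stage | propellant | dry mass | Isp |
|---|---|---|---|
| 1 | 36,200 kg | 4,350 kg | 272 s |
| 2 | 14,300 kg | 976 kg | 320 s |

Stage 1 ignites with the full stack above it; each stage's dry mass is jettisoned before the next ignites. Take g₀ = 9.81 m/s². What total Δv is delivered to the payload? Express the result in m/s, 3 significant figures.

Ignition mass of stage 1 = 36,200+4,350 + 14,300+976 + 3,110 = 58,936 kg.
Stage 1: m₀ = 58,936 kg, m_f = 58,936 − 36,200 = 22,736 kg; Δv = 272×9.81×ln(2.592) = 2668.3×0.9525 ≈ 2542 m/s.
Stage 2: m₀ = 18,386 kg, m_f = 18,386 − 14,300 = 4,086 kg; Δv = 320×9.81×ln(4.5) = 3139.2×1.5040 ≈ 4721 m/s.
Total Δv = 2542 + 4721 = 7263 m/s.

Δv ≈ 7260 m/s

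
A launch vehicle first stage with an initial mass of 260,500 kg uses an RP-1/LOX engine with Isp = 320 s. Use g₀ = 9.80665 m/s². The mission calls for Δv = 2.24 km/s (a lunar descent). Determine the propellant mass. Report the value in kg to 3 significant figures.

propellant mass ≈ 133000 kg

v_e = Isp · g₀ = 320 × 9.80665 = 3138.1 m/s.
Rocket equation: m₀/m_f = exp(Δv / v_e) = exp(2240 / 3138.1) = exp(0.7138) = 2.0417.
m_f = 260,500 / 2.0417 = 127,590 kg, so propellant = m₀ − m_f = 260,500 − 127,590 = 132,910 kg.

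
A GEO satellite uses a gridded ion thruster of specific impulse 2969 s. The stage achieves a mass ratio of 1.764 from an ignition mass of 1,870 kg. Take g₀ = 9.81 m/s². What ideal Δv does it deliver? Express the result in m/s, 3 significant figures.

Δv ≈ 16500 m/s

v_e = Isp · g₀ = 2969 × 9.81 = 29125.9 m/s.
Δv = v_e · ln(1.764) = 29125.9 × 0.5676 ≈ 16531.4 m/s.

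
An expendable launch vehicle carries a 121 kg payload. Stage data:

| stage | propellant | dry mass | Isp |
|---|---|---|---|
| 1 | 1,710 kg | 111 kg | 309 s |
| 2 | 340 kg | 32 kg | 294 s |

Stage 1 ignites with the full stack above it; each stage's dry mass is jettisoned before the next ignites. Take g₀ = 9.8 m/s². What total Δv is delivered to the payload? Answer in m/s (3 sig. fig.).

Δv ≈ 7440 m/s

Ignition mass of stage 1 = 1,710+111 + 340+32 + 121 = 2,314 kg.
Stage 1: m₀ = 2,314 kg, m_f = 2,314 − 1,710 = 604 kg; Δv = 309×9.8×ln(3.831) = 3028.2×1.3432 ≈ 4067 m/s.
Stage 2: m₀ = 493 kg, m_f = 493 − 340 = 153 kg; Δv = 294×9.8×ln(3.222) = 2881.2×1.1701 ≈ 3371 m/s.
Total Δv = 4067 + 3371 = 7438 m/s.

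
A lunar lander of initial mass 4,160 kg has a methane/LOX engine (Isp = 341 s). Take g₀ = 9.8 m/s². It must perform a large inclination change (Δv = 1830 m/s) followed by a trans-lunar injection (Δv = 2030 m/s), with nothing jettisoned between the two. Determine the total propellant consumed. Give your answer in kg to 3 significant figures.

v_e = Isp · g₀ = 341 × 9.8 = 3341.8 m/s.
After the first burn: m = 4160 × exp(−1830/3341.8) = 4160 × 0.57833 = 2,405.85 kg.
After the second burn: m = 2,405.85 × exp(−2030/3341.8) = 2,405.85 × 0.54473 = 1,310.54 kg.
Total propellant = m₀ − m_final = 4160 − 1,310.54 = 2,849.46 kg.

total propellant consumed ≈ 2850 kg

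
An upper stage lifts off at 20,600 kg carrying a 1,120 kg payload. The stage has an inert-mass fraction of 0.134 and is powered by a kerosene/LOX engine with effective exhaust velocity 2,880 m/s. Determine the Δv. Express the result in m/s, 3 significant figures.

Δv ≈ 4920 m/s

Stage wet mass = m₀ − payload = 20,600 − 1,120 = 19,480 kg.
Stage dry mass = ε × stage wet mass = 0.134 × 19,480 = 2,610.32 kg.
Burnout mass m_f = stage dry + payload = 2,610.32 + 1,120 = 3,730.32 kg.
Using Δv = v_e ln(m₀/m_f): Δv = v_e · ln(20,600/3,730.32) = 2880.0 × ln(5.522) = 2880.0 × 1.7088 ≈ 4921 m/s.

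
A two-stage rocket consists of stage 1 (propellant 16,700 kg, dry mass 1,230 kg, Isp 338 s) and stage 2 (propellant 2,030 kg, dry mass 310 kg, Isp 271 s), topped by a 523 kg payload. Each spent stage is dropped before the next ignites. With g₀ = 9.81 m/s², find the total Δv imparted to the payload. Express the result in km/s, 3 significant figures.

Δv ≈ 8.67 km/s

Ignition mass of stage 1 = 16,700+1,230 + 2,030+310 + 523 = 20,793 kg.
Stage 1: m₀ = 20,793 kg, m_f = 20,793 − 16,700 = 4,093 kg; Δv = 338×9.81×ln(5.08) = 3315.8×1.6253 ≈ 5389 m/s.
Stage 2: m₀ = 2,863 kg, m_f = 2,863 − 2,030 = 833 kg; Δv = 271×9.81×ln(3.437) = 2658.5×1.2346 ≈ 3282 m/s.
Total Δv = 5389 + 3282 = 8671 m/s.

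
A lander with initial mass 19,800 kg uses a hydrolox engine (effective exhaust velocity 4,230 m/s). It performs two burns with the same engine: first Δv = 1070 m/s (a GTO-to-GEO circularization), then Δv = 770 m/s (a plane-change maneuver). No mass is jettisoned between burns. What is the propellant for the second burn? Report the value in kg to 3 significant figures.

propellant for the second burn ≈ 2560 kg

After the first burn: m = 19800 × exp(−1070/4230.0) = 19800 × 0.77650 = 15,374.7 kg.
After the second burn: m = 15,374.7 × exp(−770/4230.0) = 15,374.7 × 0.83357 = 12,815.9 kg.
Second-burn propellant = 15,374.7 − 12,815.9 = 2,558.8 kg.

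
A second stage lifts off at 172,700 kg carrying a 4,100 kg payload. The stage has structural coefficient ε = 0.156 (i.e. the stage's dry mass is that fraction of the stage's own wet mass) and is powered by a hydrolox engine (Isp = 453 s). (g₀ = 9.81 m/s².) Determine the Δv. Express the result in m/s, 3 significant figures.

Stage wet mass = m₀ − payload = 172,700 − 4,100 = 168,600 kg.
Stage dry mass = ε × stage wet mass = 0.156 × 168,600 = 26,301.6 kg.
Burnout mass m_f = stage dry + payload = 26,301.6 + 4,100 = 30,401.6 kg.
v_e = Isp · g₀ = 453 × 9.81 = 4443.9 m/s.
Using Δv = v_e ln(m₀/m_f): Δv = v_e · ln(172,700/30,401.6) = 4443.9 × ln(5.681) = 4443.9 × 1.7371 ≈ 7719 m/s.

Δv ≈ 7720 m/s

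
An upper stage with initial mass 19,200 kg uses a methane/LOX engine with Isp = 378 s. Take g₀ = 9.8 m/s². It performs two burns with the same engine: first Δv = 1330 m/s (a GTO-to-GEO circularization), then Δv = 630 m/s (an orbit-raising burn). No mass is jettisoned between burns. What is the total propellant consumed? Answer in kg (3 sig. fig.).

total propellant consumed ≈ 7890 kg

v_e = Isp · g₀ = 378 × 9.8 = 3704.4 m/s.
After the first burn: m = 19200 × exp(−1330/3704.4) = 19200 × 0.69835 = 13,408.3 kg.
After the second burn: m = 13,408.3 × exp(−630/3704.4) = 13,408.3 × 0.84361 = 11,311.4 kg.
Total propellant = m₀ − m_final = 19200 − 11,311.4 = 7,888.6 kg.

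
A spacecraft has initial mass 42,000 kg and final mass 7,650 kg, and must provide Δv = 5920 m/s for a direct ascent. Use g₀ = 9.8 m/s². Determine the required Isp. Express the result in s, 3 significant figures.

ln(m₀/m_f) = ln(42000/7650) = ln(5.49) = 1.7030.
By the Tsiolkovsky rocket equation, v_e = Δv / ln(m₀/m_f) = 5920 / 1.7030 = 3476.3 m/s.
Isp = v_e / g₀ = 3476.3 / 9.8 = 354.7 s.

Isp ≈ 355 s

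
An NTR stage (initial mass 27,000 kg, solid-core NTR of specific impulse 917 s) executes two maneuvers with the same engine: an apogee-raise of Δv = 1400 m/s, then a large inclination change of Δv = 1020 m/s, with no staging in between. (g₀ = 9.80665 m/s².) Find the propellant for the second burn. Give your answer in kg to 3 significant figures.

v_e = Isp · g₀ = 917 × 9.80665 = 8992.7 m/s.
After the first burn: m = 27000 × exp(−1400/8992.7) = 27000 × 0.85583 = 23,107.4 kg.
After the second burn: m = 23,107.4 × exp(−1020/8992.7) = 23,107.4 × 0.89277 = 20,629.6 kg.
Second-burn propellant = 23,107.4 − 20,629.6 = 2,477.8 kg.

propellant for the second burn ≈ 2480 kg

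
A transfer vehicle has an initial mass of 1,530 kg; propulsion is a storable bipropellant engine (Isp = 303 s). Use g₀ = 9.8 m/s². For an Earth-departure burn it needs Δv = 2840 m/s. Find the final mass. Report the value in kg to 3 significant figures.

final mass ≈ 588 kg

v_e = Isp · g₀ = 303 × 9.8 = 2969.4 m/s.
m₀/m_f = exp(Δv / v_e) = exp(2840 / 2969.4) = exp(0.9564) = 2.6024.
m_f = m₀ / 2.6024 = 1,530 / 2.6024 = 587.919 kg.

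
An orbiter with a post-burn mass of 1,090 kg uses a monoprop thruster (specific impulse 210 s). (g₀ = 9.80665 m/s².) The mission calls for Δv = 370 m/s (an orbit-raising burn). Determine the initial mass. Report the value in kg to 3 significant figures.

v_e = Isp · g₀ = 210 × 9.80665 = 2059.4 m/s.
m₀/m_f = exp(Δv / v_e) = exp(370 / 2059.4) = exp(0.1797) = 1.1968.
m₀ = m_f × 1.1968 = 1,090 × 1.1968 = 1,304.51 kg.

initial mass ≈ 1300 kg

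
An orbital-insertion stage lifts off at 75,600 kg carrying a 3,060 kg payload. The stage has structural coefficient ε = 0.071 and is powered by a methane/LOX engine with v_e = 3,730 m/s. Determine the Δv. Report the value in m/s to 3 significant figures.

Δv ≈ 8280 m/s

Stage wet mass = m₀ − payload = 75,600 − 3,060 = 72,540 kg.
Stage dry mass = ε × stage wet mass = 0.071 × 72,540 = 5,150.34 kg.
Burnout mass m_f = stage dry + payload = 5,150.34 + 3,060 = 8,210.34 kg.
By the Tsiolkovsky rocket equation, Δv = v_e · ln(75,600/8,210.34) = 3730.0 × ln(9.208) = 3730.0 × 2.2201 ≈ 8281 m/s.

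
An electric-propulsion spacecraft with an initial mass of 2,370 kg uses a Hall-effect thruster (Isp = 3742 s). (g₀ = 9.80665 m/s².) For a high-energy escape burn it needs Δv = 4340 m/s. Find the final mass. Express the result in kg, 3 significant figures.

v_e = Isp · g₀ = 3742 × 9.80665 = 36696.5 m/s.
m₀/m_f = exp(Δv / v_e) = exp(4340 / 36696.5) = exp(0.1183) = 1.1255.
m_f = m₀ / 1.1255 = 2,370 / 1.1255 = 2,105.73 kg.

final mass ≈ 2110 kg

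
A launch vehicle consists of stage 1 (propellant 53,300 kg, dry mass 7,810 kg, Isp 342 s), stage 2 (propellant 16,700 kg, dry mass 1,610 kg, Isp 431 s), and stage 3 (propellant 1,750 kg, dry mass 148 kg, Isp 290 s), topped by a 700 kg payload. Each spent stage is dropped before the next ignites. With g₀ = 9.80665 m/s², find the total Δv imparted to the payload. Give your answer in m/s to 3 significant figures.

Ignition mass of stage 1 = 53,300+7,810 + 16,700+1,610 + 1,750+148 + 700 = 82,018 kg.
Stage 1: m₀ = 82,018 kg, m_f = 82,018 − 53,300 = 28,718 kg; Δv = 342×9.80665×ln(2.856) = 3353.9×1.0494 ≈ 3520 m/s.
Stage 2: m₀ = 20,908 kg, m_f = 20,908 − 16,700 = 4,208 kg; Δv = 431×9.80665×ln(4.969) = 4226.7×1.6031 ≈ 6776 m/s.
Stage 3: m₀ = 2,598 kg, m_f = 2,598 − 1,750 = 848 kg; Δv = 290×9.80665×ln(3.064) = 2843.9×1.1196 ≈ 3184 m/s.
Total Δv = 3520 + 6776 + 3184 = 13480 m/s.

Δv ≈ 13500 m/s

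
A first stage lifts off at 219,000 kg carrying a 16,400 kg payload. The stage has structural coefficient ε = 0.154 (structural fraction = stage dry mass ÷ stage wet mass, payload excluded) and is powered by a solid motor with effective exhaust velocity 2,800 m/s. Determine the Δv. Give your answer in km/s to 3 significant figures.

Δv ≈ 4.27 km/s

Stage wet mass = m₀ − payload = 219,000 − 16,400 = 202,600 kg.
Stage dry mass = ε × stage wet mass = 0.154 × 202,600 = 31,200.4 kg.
Burnout mass m_f = stage dry + payload = 31,200.4 + 16,400 = 47,600.4 kg.
Δv = v_e · ln(219,000/47,600.4) = 2800.0 × ln(4.601) = 2800.0 × 1.5262 ≈ 4273 m/s.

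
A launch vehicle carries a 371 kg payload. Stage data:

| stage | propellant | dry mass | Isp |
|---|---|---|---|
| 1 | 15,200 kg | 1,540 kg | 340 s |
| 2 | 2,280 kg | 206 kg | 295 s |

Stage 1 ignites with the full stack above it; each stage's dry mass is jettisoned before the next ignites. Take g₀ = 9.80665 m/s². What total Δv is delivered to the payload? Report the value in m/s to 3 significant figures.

Δv ≈ 9610 m/s

Ignition mass of stage 1 = 15,200+1,540 + 2,280+206 + 371 = 19,597 kg.
Stage 1: m₀ = 19,597 kg, m_f = 19,597 − 15,200 = 4,397 kg; Δv = 340×9.80665×ln(4.457) = 3334.3×1.4945 ≈ 4983 m/s.
Stage 2: m₀ = 2,857 kg, m_f = 2,857 − 2,280 = 577 kg; Δv = 295×9.80665×ln(4.951) = 2893.0×1.5997 ≈ 4628 m/s.
Total Δv = 4983 + 4628 = 9611 m/s.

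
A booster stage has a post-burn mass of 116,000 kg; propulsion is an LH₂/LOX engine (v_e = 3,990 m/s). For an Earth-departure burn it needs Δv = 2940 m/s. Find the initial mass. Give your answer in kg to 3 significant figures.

initial mass ≈ 242000 kg

By the Tsiolkovsky rocket equation, m₀/m_f = exp(Δv / v_e) = exp(2940 / 3990.0) = exp(0.7368) = 2.0893.
m₀ = m_f × 2.0893 = 116,000 × 2.0893 = 242,359 kg.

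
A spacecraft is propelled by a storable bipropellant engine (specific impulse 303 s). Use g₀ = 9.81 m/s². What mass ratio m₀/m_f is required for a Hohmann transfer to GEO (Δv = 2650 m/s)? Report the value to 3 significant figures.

mass ratio ≈ 2.44

v_e = Isp · g₀ = 303 × 9.81 = 2972.4 m/s.
Rocket equation: m₀/m_f = exp(Δv / v_e) = exp(2650 / 2972.4) = exp(0.8915) = 2.4388.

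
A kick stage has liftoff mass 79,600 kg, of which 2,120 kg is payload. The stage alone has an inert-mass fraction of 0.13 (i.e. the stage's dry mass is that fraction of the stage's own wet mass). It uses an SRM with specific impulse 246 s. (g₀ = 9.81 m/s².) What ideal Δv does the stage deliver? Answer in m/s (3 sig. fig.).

Stage wet mass = m₀ − payload = 79,600 − 2,120 = 77,480 kg.
Stage dry mass = ε × stage wet mass = 0.13 × 77,480 = 10,072.4 kg.
Burnout mass m_f = stage dry + payload = 10,072.4 + 2,120 = 12,192.4 kg.
v_e = Isp · g₀ = 246 × 9.81 = 2413.3 m/s.
Δv = v_e · ln(79,600/12,192.4) = 2413.3 × ln(6.529) = 2413.3 × 1.8762 ≈ 4528 m/s.

Δv ≈ 4530 m/s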